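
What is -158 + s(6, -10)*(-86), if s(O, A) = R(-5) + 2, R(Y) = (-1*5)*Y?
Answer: -2480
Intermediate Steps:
R(Y) = -5*Y
s(O, A) = 27 (s(O, A) = -5*(-5) + 2 = 25 + 2 = 27)
-158 + s(6, -10)*(-86) = -158 + 27*(-86) = -158 - 2322 = -2480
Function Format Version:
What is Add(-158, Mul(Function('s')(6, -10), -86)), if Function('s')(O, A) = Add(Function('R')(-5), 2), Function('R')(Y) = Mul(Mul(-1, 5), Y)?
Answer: -2480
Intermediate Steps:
Function('R')(Y) = Mul(-5, Y)
Function('s')(O, A) = 27 (Function('s')(O, A) = Add(Mul(-5, -5), 2) = Add(25, 2) = 27)
Add(-158, Mul(Function('s')(6, -10), -86)) = Add(-158, Mul(27, -86)) = Add(-158, -2322) = -2480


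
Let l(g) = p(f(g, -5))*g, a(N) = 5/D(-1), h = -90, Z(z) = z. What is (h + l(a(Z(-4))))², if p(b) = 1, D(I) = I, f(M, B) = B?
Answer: 9025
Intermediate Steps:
a(N) = -5 (a(N) = 5/(-1) = 5*(-1) = -5)
l(g) = g (l(g) = 1*g = g)
(h + l(a(Z(-4))))² = (-90 - 5)² = (-95)² = 9025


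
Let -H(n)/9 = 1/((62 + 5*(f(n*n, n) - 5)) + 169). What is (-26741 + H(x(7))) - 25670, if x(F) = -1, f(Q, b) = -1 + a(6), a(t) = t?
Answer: -4035650/77 ≈ -52411.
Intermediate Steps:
f(Q, b) = 5 (f(Q, b) = -1 + 6 = 5)
H(n) = -3/77 (H(n) = -9/((62 + 5*(5 - 5)) + 169) = -9/((62 + 5*0) + 169) = -9/((62 + 0) + 169) = -9/(62 + 169) = -9/231 = -9*1/231 = -3/77)
(-26741 + H(x(7))) - 25670 = (-26741 - 3/77) - 25670 = -2059060/77 - 25670 = -4035650/77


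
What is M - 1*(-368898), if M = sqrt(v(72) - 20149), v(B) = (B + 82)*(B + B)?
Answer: 368898 + sqrt(2027) ≈ 3.6894e+5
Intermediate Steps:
v(B) = 2*B*(82 + B) (v(B) = (82 + B)*(2*B) = 2*B*(82 + B))
M = sqrt(2027) (M = sqrt(2*72*(82 + 72) - 20149) = sqrt(2*72*154 - 20149) = sqrt(22176 - 20149) = sqrt(2027) ≈ 45.022)
M - 1*(-368898) = sqrt(2027) - 1*(-368898) = sqrt(2027) + 368898 = 368898 + sqrt(2027)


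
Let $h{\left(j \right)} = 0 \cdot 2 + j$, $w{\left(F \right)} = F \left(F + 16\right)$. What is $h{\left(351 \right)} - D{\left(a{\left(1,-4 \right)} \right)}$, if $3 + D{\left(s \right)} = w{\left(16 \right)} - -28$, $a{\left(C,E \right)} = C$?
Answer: $-186$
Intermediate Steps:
$w{\left(F \right)} = F \left(16 + F\right)$
$D{\left(s \right)} = 537$ ($D{\left(s \right)} = -3 - \left(-28 - 16 \left(16 + 16\right)\right) = -3 + \left(16 \cdot 32 + 28\right) = -3 + \left(512 + 28\right) = -3 + 540 = 537$)
$h{\left(j \right)} = j$ ($h{\left(j \right)} = 0 + j = j$)
$h{\left(351 \right)} - D{\left(a{\left(1,-4 \right)} \right)} = 351 - 537 = -186$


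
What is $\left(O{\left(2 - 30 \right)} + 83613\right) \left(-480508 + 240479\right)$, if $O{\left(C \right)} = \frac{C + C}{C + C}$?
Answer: $-20069784806$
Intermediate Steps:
$O{\left(C \right)} = 1$ ($O{\left(C \right)} = \frac{2 C}{2 C} = 2 C \frac{1}{2 C} = 1$)
$\left(O{\left(2 - 30 \right)} + 83613\right) \left(-480508 + 240479\right) = \left(1 + 83613\right) \left(-480508 + 240479\right) = 83614 \left(-240029\right) = -20069784806$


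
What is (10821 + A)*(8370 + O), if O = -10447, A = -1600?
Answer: -19152017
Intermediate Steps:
(10821 + A)*(8370 + O) = (10821 - 1600)*(8370 - 10447) = 9221*(-2077) = -19152017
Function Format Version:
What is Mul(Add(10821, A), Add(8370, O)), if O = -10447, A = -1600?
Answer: -19152017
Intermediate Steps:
Mul(Add(10821, A), Add(8370, O)) = Mul(Add(10821, -1600), Add(8370, -10447)) = Mul(9221, -2077) = -19152017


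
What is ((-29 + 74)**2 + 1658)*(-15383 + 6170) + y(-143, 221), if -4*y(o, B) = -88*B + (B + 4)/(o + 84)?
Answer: -8006681387/236 ≈ -3.3927e+7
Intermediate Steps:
y(o, B) = 22*B - (4 + B)/(4*(84 + o)) (y(o, B) = -(-88*B + (B + 4)/(o + 84))/4 = -(-88*B + (4 + B)/(84 + o))/4 = 22*B - (4 + B)/(4*(84 + o)))
((-29 + 74)**2 + 1658)*(-15383 + 6170) + y(-143, 221) = ((-29 + 74)**2 + 1658)*(-15383 + 6170) + (-4 + 7391*221 + 88*221*(-143))/(4*(84 - 143)) = (45**2 + 1658)*(-9213) + (1/4)*(-4 + 1633411 - 2781064)/(-59) = (2025 + 1658)*(-9213) + (1/4)*(-1/59)*(-1147657) = 3683*(-9213) + 1147657/236 = -33931479 + 1147657/236 = -8006681387/236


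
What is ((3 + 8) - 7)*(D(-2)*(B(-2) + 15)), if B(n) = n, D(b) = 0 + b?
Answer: -104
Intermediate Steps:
D(b) = b
((3 + 8) - 7)*(D(-2)*(B(-2) + 15)) = ((3 + 8) - 7)*(-2*(-2 + 15)) = (11 - 7)*(-2*13) = 4*(-26) = -104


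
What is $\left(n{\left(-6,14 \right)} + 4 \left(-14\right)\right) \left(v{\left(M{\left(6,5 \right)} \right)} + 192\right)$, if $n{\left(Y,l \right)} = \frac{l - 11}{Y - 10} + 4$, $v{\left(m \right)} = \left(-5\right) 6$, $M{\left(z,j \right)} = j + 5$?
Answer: $- \frac{67635}{8} \approx -8454.4$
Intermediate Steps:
$M{\left(z,j \right)} = 5 + j$
$v{\left(m \right)} = -30$
$n{\left(Y,l \right)} = 4 + \frac{-11 + l}{-10 + Y}$ ($n{\left(Y,l \right)} = \frac{-11 + l}{-10 + Y} + 4 = 4 + \frac{-11 + l}{-10 + Y}$)
$\left(n{\left(-6,14 \right)} + 4 \left(-14\right)\right) \left(v{\left(M{\left(6,5 \right)} \right)} + 192\right) = \left(\frac{-51 + 14 + 4 \left(-6\right)}{-10 - 6} + 4 \left(-14\right)\right) \left(-30 + 192\right) = \left(\frac{-51 + 14 - 24}{-16} - 56\right) 162 = \left(\left(- \frac{1}{16}\right) \left(-61\right) - 56\right) 162 = \left(\frac{61}{16} - 56\right) 162 = \left(- \frac{835}{16}\right) 162 = - \frac{67635}{8}$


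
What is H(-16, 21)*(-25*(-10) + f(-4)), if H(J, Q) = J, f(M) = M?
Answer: -3936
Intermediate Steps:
H(-16, 21)*(-25*(-10) + f(-4)) = -16*(-25*(-10) - 4) = -16*(250 - 4) = -16*246 = -3936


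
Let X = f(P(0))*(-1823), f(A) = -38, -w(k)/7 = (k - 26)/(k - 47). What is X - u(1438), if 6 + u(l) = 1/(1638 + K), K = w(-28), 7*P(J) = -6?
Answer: 2828286695/40824 ≈ 69280.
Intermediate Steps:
w(k) = -7*(-26 + k)/(-47 + k) (w(k) = -7*(k - 26)/(k - 47) = -7*(-26 + k)/(-47 + k))
P(J) = -6/7 (P(J) = (1/7)*(-6) = -6/7)
K = -126/25 (K = 7*(26 - 1*(-28))/(-47 - 28) = 7*(26 + 28)/(-75) = 7*(-1/75)*54 = -126/25 ≈ -5.0400)
u(l) = -244919/40824 (u(l) = -6 + 1/(1638 - 126/25) = -6 + 1/(40824/25) = -6 + 25/40824 = -244919/40824)
X = 69274 (X = -38*(-1823) = 69274)
X - u(1438) = 69274 - 1*(-244919/40824) = 69274 + 244919/40824 = 2828286695/40824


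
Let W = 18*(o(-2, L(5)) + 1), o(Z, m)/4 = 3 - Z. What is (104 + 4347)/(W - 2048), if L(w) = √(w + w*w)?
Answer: -4451/1670 ≈ -2.6653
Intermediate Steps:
L(w) = √(w + w²)
o(Z, m) = 12 - 4*Z (o(Z, m) = 4*(3 - Z) = 12 - 4*Z)
W = 378 (W = 18*((12 - 4*(-2)) + 1) = 18*((12 + 8) + 1) = 18*(20 + 1) = 18*21 = 378)
(104 + 4347)/(W - 2048) = (104 + 4347)/(378 - 2048) = 4451/(-1670) = 4451*(-1/1670) = -4451/1670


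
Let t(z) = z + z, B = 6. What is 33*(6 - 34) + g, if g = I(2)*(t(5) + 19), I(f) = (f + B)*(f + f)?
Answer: 4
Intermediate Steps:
t(z) = 2*z
I(f) = 2*f*(6 + f) (I(f) = (f + 6)*(f + f) = (6 + f)*(2*f) = 2*f*(6 + f))
g = 928 (g = (2*2*(6 + 2))*(2*5 + 19) = (2*2*8)*(10 + 19) = 32*29 = 928)
33*(6 - 34) + g = 33*(6 - 34) + 928 = 33*(-28) + 928 = -924 + 928 = 4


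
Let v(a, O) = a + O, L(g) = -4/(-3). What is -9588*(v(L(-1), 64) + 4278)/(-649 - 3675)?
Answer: 221510/23 ≈ 9630.9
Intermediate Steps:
L(g) = 4/3 (L(g) = -4*(-⅓) = 4/3)
v(a, O) = O + a
-9588*(v(L(-1), 64) + 4278)/(-649 - 3675) = -9588*((64 + 4/3) + 4278)/(-649 - 3675) = -9588/((-4324/(196/3 + 4278))) = -9588/((-4324/13030/3)) = -9588/((-4324*3/13030)) = -9588/(-6486/6515) = -9588*(-6515/6486) = 221510/23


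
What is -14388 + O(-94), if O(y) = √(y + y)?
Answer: -14388 + 2*I*√47 ≈ -14388.0 + 13.711*I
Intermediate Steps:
O(y) = √2*√y (O(y) = √(2*y) = √2*√y)
-14388 + O(-94) = -14388 + √2*√(-94) = -14388 + √2*(I*√94) = -14388 + 2*I*√47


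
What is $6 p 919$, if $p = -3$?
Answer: $-16542$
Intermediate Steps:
$6 p 919 = 6 \left(-3\right) 919 = \left(-18\right) 919 = -16542$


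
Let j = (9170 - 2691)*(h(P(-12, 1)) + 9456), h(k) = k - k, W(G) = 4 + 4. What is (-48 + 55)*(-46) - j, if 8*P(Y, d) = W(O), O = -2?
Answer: -61265746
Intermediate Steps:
W(G) = 8
P(Y, d) = 1 (P(Y, d) = (⅛)*8 = 1)
h(k) = 0
j = 61265424 (j = (9170 - 2691)*(0 + 9456) = 6479*9456 = 61265424)
(-48 + 55)*(-46) - j = (-48 + 55)*(-46) - 1*61265424 = 7*(-46) - 61265424 = -322 - 61265424 = -61265746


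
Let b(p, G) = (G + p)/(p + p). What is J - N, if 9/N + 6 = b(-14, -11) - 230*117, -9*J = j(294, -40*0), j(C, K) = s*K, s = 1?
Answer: 252/753623 ≈ 0.00033438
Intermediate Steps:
b(p, G) = (G + p)/(2*p) (b(p, G) = (G + p)/((2*p)) = (G + p)*(1/(2*p)) = (G + p)/(2*p))
j(C, K) = K (j(C, K) = 1*K = K)
J = 0 (J = -(-40)*0/9 = -⅑*0 = 0)
N = -252/753623 (N = 9/(-6 + ((½)*(-11 - 14)/(-14) - 230*117)) = 9/(-6 + ((½)*(-1/14)*(-25) - 26910)) = 9/(-6 + (25/28 - 26910)) = 9/(-6 - 753455/28) = 9/(-753623/28) = 9*(-28/753623) = -252/753623 ≈ -0.00033438)
J - N = 0 - 1*(-252/753623) = 0 + 252/753623 = 252/753623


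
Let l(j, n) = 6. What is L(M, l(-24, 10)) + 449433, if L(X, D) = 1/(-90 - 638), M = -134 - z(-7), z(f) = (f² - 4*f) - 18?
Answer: 327187223/728 ≈ 4.4943e+5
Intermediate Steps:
z(f) = -18 + f² - 4*f
M = -193 (M = -134 - (-18 + (-7)² - 4*(-7)) = -134 - (-18 + 49 + 28) = -134 - 1*59 = -134 - 59 = -193)
L(X, D) = -1/728 (L(X, D) = 1/(-728) = -1/728)
L(M, l(-24, 10)) + 449433 = -1/728 + 449433 = 327187223/728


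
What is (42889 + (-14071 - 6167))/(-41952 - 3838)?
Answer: -22651/45790 ≈ -0.49467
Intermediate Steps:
(42889 + (-14071 - 6167))/(-41952 - 3838) = (42889 - 20238)/(-45790) = 22651*(-1/45790) = -22651/45790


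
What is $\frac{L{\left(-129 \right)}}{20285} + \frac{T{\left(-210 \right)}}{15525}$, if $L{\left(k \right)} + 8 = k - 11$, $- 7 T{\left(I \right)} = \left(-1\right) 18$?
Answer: $- \frac{349306}{48988275} \approx -0.0071304$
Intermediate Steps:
$T{\left(I \right)} = \frac{18}{7}$ ($T{\left(I \right)} = - \frac{\left(-1\right) 18}{7} = \left(- \frac{1}{7}\right) \left(-18\right) = \frac{18}{7}$)
$L{\left(k \right)} = -19 + k$ ($L{\left(k \right)} = -8 + \left(k - 11\right) = -8 + \left(-11 + k\right) = -19 + k$)
$\frac{L{\left(-129 \right)}}{20285} + \frac{T{\left(-210 \right)}}{15525} = \frac{-19 - 129}{20285} + \frac{18}{7 \cdot 15525} = \left(-148\right) \frac{1}{20285} + \frac{18}{7} \cdot \frac{1}{15525} = - \frac{148}{20285} + \frac{2}{12075} = - \frac{349306}{48988275}$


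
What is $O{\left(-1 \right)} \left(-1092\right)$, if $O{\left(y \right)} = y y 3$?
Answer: $-3276$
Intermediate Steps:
$O{\left(y \right)} = 3 y^{2}$ ($O{\left(y \right)} = y^{2} \cdot 3 = 3 y^{2}$)
$O{\left(-1 \right)} \left(-1092\right) = 3 \left(-1\right)^{2} \left(-1092\right) = 3 \cdot 1 \left(-1092\right) = 3 \left(-1092\right) = -3276$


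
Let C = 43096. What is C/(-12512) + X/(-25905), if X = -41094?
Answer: -25093073/13505140 ≈ -1.8580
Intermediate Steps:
C/(-12512) + X/(-25905) = 43096/(-12512) - 41094/(-25905) = 43096*(-1/12512) - 41094*(-1/25905) = -5387/1564 + 13698/8635 = -25093073/13505140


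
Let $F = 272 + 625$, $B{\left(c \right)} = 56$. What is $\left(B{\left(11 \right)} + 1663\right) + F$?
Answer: $2616$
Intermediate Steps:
$F = 897$
$\left(B{\left(11 \right)} + 1663\right) + F = \left(56 + 1663\right) + 897 = 1719 + 897 = 2616$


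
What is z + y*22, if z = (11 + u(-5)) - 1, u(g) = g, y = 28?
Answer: 621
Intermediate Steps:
z = 5 (z = (11 - 5) - 1 = 6 - 1 = 5)
z + y*22 = 5 + 28*22 = 5 + 616 = 621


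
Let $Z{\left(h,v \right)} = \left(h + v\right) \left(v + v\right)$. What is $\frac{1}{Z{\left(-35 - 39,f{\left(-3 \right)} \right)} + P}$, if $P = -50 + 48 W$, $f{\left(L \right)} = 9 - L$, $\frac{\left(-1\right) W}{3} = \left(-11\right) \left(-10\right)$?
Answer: $- \frac{1}{17378} \approx -5.7544 \cdot 10^{-5}$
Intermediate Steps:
$W = -330$ ($W = - 3 \left(\left(-11\right) \left(-10\right)\right) = \left(-3\right) 110 = -330$)
$Z{\left(h,v \right)} = 2 v \left(h + v\right)$ ($Z{\left(h,v \right)} = \left(h + v\right) 2 v = 2 v \left(h + v\right)$)
$P = -15890$ ($P = -50 + 48 \left(-330\right) = -50 - 15840 = -15890$)
$\frac{1}{Z{\left(-35 - 39,f{\left(-3 \right)} \right)} + P} = \frac{1}{2 \left(9 - -3\right) \left(\left(-35 - 39\right) + \left(9 - -3\right)\right) - 15890} = \frac{1}{2 \left(9 + 3\right) \left(\left(-35 - 39\right) + \left(9 + 3\right)\right) - 15890} = \frac{1}{2 \cdot 12 \left(-74 + 12\right) - 15890} = \frac{1}{2 \cdot 12 \left(-62\right) - 15890} = \frac{1}{-1488 - 15890} = \frac{1}{-17378} = - \frac{1}{17378}$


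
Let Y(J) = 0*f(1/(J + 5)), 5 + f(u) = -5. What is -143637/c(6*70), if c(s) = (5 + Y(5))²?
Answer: -143637/25 ≈ -5745.5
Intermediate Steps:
f(u) = -10 (f(u) = -5 - 5 = -10)
Y(J) = 0 (Y(J) = 0*(-10) = 0)
c(s) = 25 (c(s) = (5 + 0)² = 5² = 25)
-143637/c(6*70) = -143637/25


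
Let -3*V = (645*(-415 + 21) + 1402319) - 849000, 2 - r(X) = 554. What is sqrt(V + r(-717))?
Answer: I*sqrt(902535)/3 ≈ 316.67*I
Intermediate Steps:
r(X) = -552 (r(X) = 2 - 1*554 = 2 - 554 = -552)
V = -299189/3 (V = -((645*(-415 + 21) + 1402319) - 849000)/3 = -((645*(-394) + 1402319) - 849000)/3 = -((-254130 + 1402319) - 849000)/3 = -(1148189 - 849000)/3 = -1/3*299189 = -299189/3 ≈ -99730.)
sqrt(V + r(-717)) = sqrt(-299189/3 - 552) = sqrt(-300845/3) = I*sqrt(902535)/3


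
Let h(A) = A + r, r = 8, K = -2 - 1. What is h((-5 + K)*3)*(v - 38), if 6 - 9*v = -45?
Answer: 1552/3 ≈ 517.33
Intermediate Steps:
K = -3
v = 17/3 (v = 2/3 - 1/9*(-45) = 2/3 + 5 = 17/3 ≈ 5.6667)
h(A) = 8 + A (h(A) = A + 8 = 8 + A)
h((-5 + K)*3)*(v - 38) = (8 + (-5 - 3)*3)*(17/3 - 38) = (8 - 8*3)*(-97/3) = (8 - 24)*(-97/3) = -16*(-97/3) = 1552/3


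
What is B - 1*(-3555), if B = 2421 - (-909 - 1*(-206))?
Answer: 6679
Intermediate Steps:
B = 3124 (B = 2421 - (-909 + 206) = 2421 - 1*(-703) = 2421 + 703 = 3124)
B - 1*(-3555) = 3124 - 1*(-3555) = 3124 + 3555 = 6679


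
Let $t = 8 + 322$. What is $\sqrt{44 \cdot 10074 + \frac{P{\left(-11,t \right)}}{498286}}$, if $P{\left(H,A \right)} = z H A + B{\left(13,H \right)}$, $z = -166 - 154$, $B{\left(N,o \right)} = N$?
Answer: $\frac{\sqrt{110056140227199094}}{498286} \approx 665.78$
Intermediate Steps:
$t = 330$
$z = -320$ ($z = -166 - 154 = -320$)
$P{\left(H,A \right)} = 13 - 320 A H$ ($P{\left(H,A \right)} = - 320 H A + 13 = - 320 A H + 13 = 13 - 320 A H$)
$\sqrt{44 \cdot 10074 + \frac{P{\left(-11,t \right)}}{498286}} = \sqrt{44 \cdot 10074 + \frac{13 - 105600 \left(-11\right)}{498286}} = \sqrt{443256 + \left(13 + 1161600\right) \frac{1}{498286}} = \sqrt{443256 + 1161613 \cdot \frac{1}{498286}} = \sqrt{443256 + \frac{1161613}{498286}} = \sqrt{\frac{220869420829}{498286}} = \frac{\sqrt{110056140227199094}}{498286}$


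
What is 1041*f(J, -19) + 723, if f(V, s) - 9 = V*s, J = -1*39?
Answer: 781473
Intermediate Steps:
J = -39
f(V, s) = 9 + V*s
1041*f(J, -19) + 723 = 1041*(9 - 39*(-19)) + 723 = 1041*(9 + 741) + 723 = 1041*750 + 723 = 780750 + 723 = 781473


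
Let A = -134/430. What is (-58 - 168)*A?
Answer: 15142/215 ≈ 70.428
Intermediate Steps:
A = -67/215 (A = -134*1/430 = -67/215 ≈ -0.31163)
(-58 - 168)*A = (-58 - 168)*(-67/215) = -226*(-67/215) = 15142/215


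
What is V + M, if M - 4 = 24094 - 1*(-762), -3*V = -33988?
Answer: 108568/3 ≈ 36189.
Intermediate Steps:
V = 33988/3 (V = -⅓*(-33988) = 33988/3 ≈ 11329.)
M = 24860 (M = 4 + (24094 - 1*(-762)) = 4 + (24094 + 762) = 4 + 24856 = 24860)
V + M = 33988/3 + 24860 = 108568/3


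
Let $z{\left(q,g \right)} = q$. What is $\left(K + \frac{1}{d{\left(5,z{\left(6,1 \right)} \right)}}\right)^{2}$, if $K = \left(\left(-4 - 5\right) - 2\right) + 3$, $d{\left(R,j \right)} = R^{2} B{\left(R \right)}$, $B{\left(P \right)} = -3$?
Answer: $\frac{361201}{5625} \approx 64.214$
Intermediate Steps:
$d{\left(R,j \right)} = - 3 R^{2}$ ($d{\left(R,j \right)} = R^{2} \left(-3\right) = - 3 R^{2}$)
$K = -8$ ($K = \left(-9 - 2\right) + 3 = -11 + 3 = -8$)
$\left(K + \frac{1}{d{\left(5,z{\left(6,1 \right)} \right)}}\right)^{2} = \left(-8 + \frac{1}{\left(-3\right) 5^{2}}\right)^{2} = \left(-8 + \frac{1}{\left(-3\right) 25}\right)^{2} = \left(-8 + \frac{1}{-75}\right)^{2} = \left(-8 - \frac{1}{75}\right)^{2} = \left(- \frac{601}{75}\right)^{2} = \frac{361201}{5625}$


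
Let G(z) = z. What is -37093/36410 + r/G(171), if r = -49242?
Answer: -599748041/2075370 ≈ -288.98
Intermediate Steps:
-37093/36410 + r/G(171) = -37093/36410 - 49242/171 = -37093*1/36410 - 49242*1/171 = -37093/36410 - 16414/57 = -599748041/2075370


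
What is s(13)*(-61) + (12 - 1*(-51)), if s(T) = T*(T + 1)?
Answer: -11039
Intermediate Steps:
s(T) = T*(1 + T)
s(13)*(-61) + (12 - 1*(-51)) = (13*(1 + 13))*(-61) + (12 - 1*(-51)) = (13*14)*(-61) + (12 + 51) = 182*(-61) + 63 = -11102 + 63 = -11039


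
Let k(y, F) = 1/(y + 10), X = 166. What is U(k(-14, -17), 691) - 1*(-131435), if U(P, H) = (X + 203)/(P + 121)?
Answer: 21161527/161 ≈ 1.3144e+5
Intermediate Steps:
k(y, F) = 1/(10 + y)
U(P, H) = 369/(121 + P) (U(P, H) = (166 + 203)/(P + 121) = 369/(121 + P))
U(k(-14, -17), 691) - 1*(-131435) = 369/(121 + 1/(10 - 14)) - 1*(-131435) = 369/(121 + 1/(-4)) + 131435 = 369/(121 - ¼) + 131435 = 369/(483/4) + 131435 = 369*(4/483) + 131435 = 492/161 + 131435 = 21161527/161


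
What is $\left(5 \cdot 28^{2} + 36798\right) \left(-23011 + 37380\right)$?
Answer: $585076942$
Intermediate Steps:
$\left(5 \cdot 28^{2} + 36798\right) \left(-23011 + 37380\right) = \left(5 \cdot 784 + 36798\right) 14369 = \left(3920 + 36798\right) 14369 = 40718 \cdot 14369 = 585076942$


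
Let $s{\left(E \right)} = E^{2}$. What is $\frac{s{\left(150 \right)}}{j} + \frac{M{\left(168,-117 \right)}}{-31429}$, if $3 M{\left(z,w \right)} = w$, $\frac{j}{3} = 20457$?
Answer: $\frac{78838441}{214314351} \approx 0.36786$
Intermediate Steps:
$j = 61371$ ($j = 3 \cdot 20457 = 61371$)
$M{\left(z,w \right)} = \frac{w}{3}$
$\frac{s{\left(150 \right)}}{j} + \frac{M{\left(168,-117 \right)}}{-31429} = \frac{150^{2}}{61371} + \frac{\frac{1}{3} \left(-117\right)}{-31429} = 22500 \cdot \frac{1}{61371} - - \frac{39}{31429} = \frac{2500}{6819} + \frac{39}{31429} = \frac{78838441}{214314351}$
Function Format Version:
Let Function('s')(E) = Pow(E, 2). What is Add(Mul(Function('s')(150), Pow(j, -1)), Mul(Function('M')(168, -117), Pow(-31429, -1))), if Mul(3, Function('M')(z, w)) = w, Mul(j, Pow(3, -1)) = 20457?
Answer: Rational(78838441, 214314351) ≈ 0.36786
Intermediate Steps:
j = 61371 (j = Mul(3, 20457) = 61371)
Function('M')(z, w) = Mul(Rational(1, 3), w)
Add(Mul(Function('s')(150), Pow(j, -1)), Mul(Function('M')(168, -117), Pow(-31429, -1))) = Add(Mul(Pow(150, 2), Pow(61371, -1)), Mul(Mul(Rational(1, 3), -117), Pow(-31429, -1))) = Add(Mul(22500, Rational(1, 61371)), Mul(-39, Rational(-1, 31429))) = Add(Rational(2500, 6819), Rational(39, 31429)) = Rational(78838441, 214314351)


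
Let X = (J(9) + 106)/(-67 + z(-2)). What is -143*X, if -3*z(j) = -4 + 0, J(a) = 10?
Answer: 49764/197 ≈ 252.61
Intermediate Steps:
z(j) = 4/3 (z(j) = -(-4 + 0)/3 = -⅓*(-4) = 4/3)
X = -348/197 (X = (10 + 106)/(-67 + 4/3) = 116/(-197/3) = 116*(-3/197) = -348/197 ≈ -1.7665)
-143*X = -143*(-348/197) = 49764/197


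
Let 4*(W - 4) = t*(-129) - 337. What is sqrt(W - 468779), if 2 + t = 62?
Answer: I*sqrt(1883177)/2 ≈ 686.14*I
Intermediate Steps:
t = 60 (t = -2 + 62 = 60)
W = -8061/4 (W = 4 + (60*(-129) - 337)/4 = 4 + (-7740 - 337)/4 = 4 + (1/4)*(-8077) = 4 - 8077/4 = -8061/4 ≈ -2015.3)
sqrt(W - 468779) = sqrt(-8061/4 - 468779) = sqrt(-1883177/4) = I*sqrt(1883177)/2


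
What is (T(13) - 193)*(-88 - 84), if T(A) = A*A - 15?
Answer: 6708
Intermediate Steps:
T(A) = -15 + A² (T(A) = A² - 15 = -15 + A²)
(T(13) - 193)*(-88 - 84) = ((-15 + 13²) - 193)*(-88 - 84) = ((-15 + 169) - 193)*(-172) = (154 - 193)*(-172) = -39*(-172) = 6708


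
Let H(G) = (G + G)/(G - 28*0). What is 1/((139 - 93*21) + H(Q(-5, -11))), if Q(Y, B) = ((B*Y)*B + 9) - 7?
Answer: -1/1812 ≈ -0.00055188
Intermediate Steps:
Q(Y, B) = 2 + Y*B**2 (Q(Y, B) = (Y*B**2 + 9) - 7 = (9 + Y*B**2) - 7 = 2 + Y*B**2)
H(G) = 2 (H(G) = (2*G)/(G + 0) = (2*G)/G = 2)
1/((139 - 93*21) + H(Q(-5, -11))) = 1/((139 - 93*21) + 2) = 1/((139 - 1953) + 2) = 1/(-1814 + 2) = 1/(-1812) = -1/1812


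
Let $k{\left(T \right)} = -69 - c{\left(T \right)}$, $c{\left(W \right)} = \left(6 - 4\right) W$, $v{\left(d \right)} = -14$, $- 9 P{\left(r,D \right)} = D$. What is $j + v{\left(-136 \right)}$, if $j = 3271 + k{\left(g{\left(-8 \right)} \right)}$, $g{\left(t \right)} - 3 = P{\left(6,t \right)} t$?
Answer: $\frac{28766}{9} \approx 3196.2$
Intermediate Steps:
$P{\left(r,D \right)} = - \frac{D}{9}$
$g{\left(t \right)} = 3 - \frac{t^{2}}{9}$ ($g{\left(t \right)} = 3 + - \frac{t}{9} t = 3 - \frac{t^{2}}{9}$)
$c{\left(W \right)} = 2 W$
$k{\left(T \right)} = -69 - 2 T$
$j = \frac{28892}{9}$ ($j = 3271 - \left(69 + 2 \left(3 - \frac{\left(-8\right)^{2}}{9}\right)\right) = 3271 - \left(69 + 2 \left(3 - \frac{64}{9}\right)\right) = 3271 - \frac{547}{9} = \frac{28892}{9} \approx 3210.2$)
$j + v{\left(-136 \right)} = \frac{28892}{9} - 14 = \frac{28766}{9}$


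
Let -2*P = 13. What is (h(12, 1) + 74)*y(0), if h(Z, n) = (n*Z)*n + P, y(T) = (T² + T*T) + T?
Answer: 0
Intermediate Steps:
P = -13/2 (P = -½*13 = -13/2 ≈ -6.5000)
y(T) = T + 2*T² (y(T) = (T² + T²) + T = 2*T² + T = T + 2*T²)
h(Z, n) = -13/2 + Z*n² (h(Z, n) = (n*Z)*n - 13/2 = (Z*n)*n - 13/2 = Z*n² - 13/2 = -13/2 + Z*n²)
(h(12, 1) + 74)*y(0) = ((-13/2 + 12*1²) + 74)*(0*(1 + 2*0)) = ((-13/2 + 12*1) + 74)*(0*(1 + 0)) = ((-13/2 + 12) + 74)*(0*1) = (11/2 + 74)*0 = (159/2)*0 = 0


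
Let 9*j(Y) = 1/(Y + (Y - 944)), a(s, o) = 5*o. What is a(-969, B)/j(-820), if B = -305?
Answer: 35465400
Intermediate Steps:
j(Y) = 1/(9*(-944 + 2*Y)) (j(Y) = 1/(9*(Y + (Y - 944))) = 1/(9*(Y + (-944 + Y))) = 1/(9*(-944 + 2*Y)))
a(-969, B)/j(-820) = (5*(-305))/((1/(18*(-472 - 820)))) = -1525/((1/18)/(-1292)) = -1525/((1/18)*(-1/1292)) = -1525/(-1/23256) = -1525*(-23256) = 35465400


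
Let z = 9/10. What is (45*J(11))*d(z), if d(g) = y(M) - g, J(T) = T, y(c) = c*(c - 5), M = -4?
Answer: 34749/2 ≈ 17375.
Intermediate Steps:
y(c) = c*(-5 + c)
z = 9/10 (z = 9*(⅒) = 9/10 ≈ 0.90000)
d(g) = 36 - g (d(g) = -4*(-5 - 4) - g = -4*(-9) - g = 36 - g)
(45*J(11))*d(z) = (45*11)*(36 - 1*9/10) = 495*(36 - 9/10) = 495*(351/10) = 34749/2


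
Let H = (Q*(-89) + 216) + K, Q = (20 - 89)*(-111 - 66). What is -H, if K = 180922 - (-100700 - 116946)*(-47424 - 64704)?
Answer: 24405116507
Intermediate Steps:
Q = 12213 (Q = -69*(-177) = 12213)
K = -24404029766 (K = 180922 - (-217646)*(-112128) = 180922 - 1*24404210688 = 180922 - 24404210688 = -24404029766)
H = -24405116507 (H = (12213*(-89) + 216) - 24404029766 = (-1086957 + 216) - 24404029766 = -1086741 - 24404029766 = -24405116507)
-H = -1*(-24405116507) = 24405116507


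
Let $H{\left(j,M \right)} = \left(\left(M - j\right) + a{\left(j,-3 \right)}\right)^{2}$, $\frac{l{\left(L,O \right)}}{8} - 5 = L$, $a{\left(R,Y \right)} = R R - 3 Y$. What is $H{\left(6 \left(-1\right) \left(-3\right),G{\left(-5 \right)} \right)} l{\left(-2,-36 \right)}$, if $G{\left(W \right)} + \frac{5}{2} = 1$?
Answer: $2358774$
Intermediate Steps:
$a{\left(R,Y \right)} = R^{2} - 3 Y$
$G{\left(W \right)} = - \frac{3}{2}$ ($G{\left(W \right)} = - \frac{5}{2} + 1 = - \frac{3}{2}$)
$l{\left(L,O \right)} = 40 + 8 L$
$H{\left(j,M \right)} = \left(9 + M + j^{2} - j\right)^{2}$ ($H{\left(j,M \right)} = \left(\left(M - j\right) + \left(j^{2} - -9\right)\right)^{2} = \left(\left(M - j\right) + \left(j^{2} + 9\right)\right)^{2} = \left(\left(M - j\right) + \left(9 + j^{2}\right)\right)^{2} = \left(9 + M + j^{2} - j\right)^{2}$)
$H{\left(6 \left(-1\right) \left(-3\right),G{\left(-5 \right)} \right)} l{\left(-2,-36 \right)} = \left(9 - \frac{3}{2} + \left(6 \left(-1\right) \left(-3\right)\right)^{2} - 6 \left(-1\right) \left(-3\right)\right)^{2} \left(40 + 8 \left(-2\right)\right) = \left(9 - \frac{3}{2} + \left(\left(-6\right) \left(-3\right)\right)^{2} - \left(-6\right) \left(-3\right)\right)^{2} \left(40 - 16\right) = \left(9 - \frac{3}{2} + 18^{2} - 18\right)^{2} \cdot 24 = \left(9 - \frac{3}{2} + 324 - 18\right)^{2} \cdot 24 = \left(\frac{627}{2}\right)^{2} \cdot 24 = \frac{393129}{4} \cdot 24 = 2358774$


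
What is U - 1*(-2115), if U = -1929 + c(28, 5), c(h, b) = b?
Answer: 191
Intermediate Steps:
U = -1924 (U = -1929 + 5 = -1924)
U - 1*(-2115) = -1924 - 1*(-2115) = -1924 + 2115 = 191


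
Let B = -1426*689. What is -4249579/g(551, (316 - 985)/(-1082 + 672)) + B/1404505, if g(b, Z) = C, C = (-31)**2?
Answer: -5969499149349/1349729305 ≈ -4422.7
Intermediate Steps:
B = -982514
C = 961
g(b, Z) = 961
-4249579/g(551, (316 - 985)/(-1082 + 672)) + B/1404505 = -4249579/961 - 982514/1404505 = -5969499149349/1349729305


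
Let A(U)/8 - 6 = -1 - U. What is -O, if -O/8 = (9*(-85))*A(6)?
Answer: 48960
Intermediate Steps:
A(U) = 40 - 8*U (A(U) = 48 + 8*(-1 - U) = 48 + (-8 - 8*U) = 40 - 8*U)
O = -48960 (O = -8*9*(-85)*(40 - 8*6) = -(-6120)*(40 - 48) = -(-6120)*(-8) = -8*6120 = -48960)
-O = -1*(-48960) = 48960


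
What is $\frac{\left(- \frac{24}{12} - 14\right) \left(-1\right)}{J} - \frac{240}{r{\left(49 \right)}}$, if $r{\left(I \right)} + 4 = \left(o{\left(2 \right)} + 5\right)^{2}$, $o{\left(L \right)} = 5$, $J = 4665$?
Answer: $- \frac{23293}{9330} \approx -2.4966$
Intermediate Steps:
$r{\left(I \right)} = 96$ ($r{\left(I \right)} = -4 + \left(5 + 5\right)^{2} = -4 + 10^{2} = -4 + 100 = 96$)
$\frac{\left(- \frac{24}{12} - 14\right) \left(-1\right)}{J} - \frac{240}{r{\left(49 \right)}} = \frac{\left(- \frac{24}{12} - 14\right) \left(-1\right)}{4665} - \frac{240}{96} = \left(\left(-24\right) \frac{1}{12} - 14\right) \left(-1\right) \frac{1}{4665} - \frac{5}{2} = \left(-2 - 14\right) \left(-1\right) \frac{1}{4665} - \frac{5}{2} = \left(-16\right) \left(-1\right) \frac{1}{4665} - \frac{5}{2} = 16 \cdot \frac{1}{4665} - \frac{5}{2} = \frac{16}{4665} - \frac{5}{2} = - \frac{23293}{9330}$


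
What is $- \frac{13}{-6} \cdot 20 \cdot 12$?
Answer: $520$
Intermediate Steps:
$- \frac{13}{-6} \cdot 20 \cdot 12 = \left(-13\right) \left(- \frac{1}{6}\right) 20 \cdot 12 = \frac{13}{6} \cdot 20 \cdot 12 = \frac{130}{3} \cdot 12 = 520$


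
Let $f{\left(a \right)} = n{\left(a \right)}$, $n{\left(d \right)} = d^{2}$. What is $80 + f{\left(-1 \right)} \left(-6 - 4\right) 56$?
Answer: $-480$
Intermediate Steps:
$f{\left(a \right)} = a^{2}$
$80 + f{\left(-1 \right)} \left(-6 - 4\right) 56 = 80 + \left(-1\right)^{2} \left(-6 - 4\right) 56 = 80 + 1 \left(-10\right) 56 = 80 - 560 = -480$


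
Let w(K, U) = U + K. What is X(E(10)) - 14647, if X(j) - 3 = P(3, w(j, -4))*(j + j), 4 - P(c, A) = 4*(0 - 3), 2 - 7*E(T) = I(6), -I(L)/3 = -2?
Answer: -102636/7 ≈ -14662.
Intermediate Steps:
I(L) = 6 (I(L) = -3*(-2) = 6)
E(T) = -4/7 (E(T) = 2/7 - 1/7*6 = 2/7 - 6/7 = -4/7)
w(K, U) = K + U
P(c, A) = 16 (P(c, A) = 4 - 4*(0 - 3) = 4 - 4*(-3) = 4 - 1*(-12) = 4 + 12 = 16)
X(j) = 3 + 32*j (X(j) = 3 + 16*(j + j) = 3 + 16*(2*j) = 3 + 32*j)
X(E(10)) - 14647 = (3 + 32*(-4/7)) - 14647 = (3 - 128/7) - 14647 = -107/7 - 14647 = -102636/7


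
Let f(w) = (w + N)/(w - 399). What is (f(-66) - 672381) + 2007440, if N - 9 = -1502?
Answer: 620803994/465 ≈ 1.3351e+6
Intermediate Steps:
N = -1493 (N = 9 - 1502 = -1493)
f(w) = (-1493 + w)/(-399 + w) (f(w) = (w - 1493)/(w - 399) = (-1493 + w)/(-399 + w))
(f(-66) - 672381) + 2007440 = ((-1493 - 66)/(-399 - 66) - 672381) + 2007440 = (-1559/(-465) - 672381) + 2007440 = (-1/465*(-1559) - 672381) + 2007440 = (1559/465 - 672381) + 2007440 = -312655606/465 + 2007440 = 620803994/465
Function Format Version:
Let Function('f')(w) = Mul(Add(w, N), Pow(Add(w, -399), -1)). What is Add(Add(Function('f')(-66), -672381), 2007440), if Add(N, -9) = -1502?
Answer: Rational(620803994, 465) ≈ 1.3351e+6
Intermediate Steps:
N = -1493 (N = Add(9, -1502) = -1493)
Function('f')(w) = Mul(Pow(Add(-399, w), -1), Add(-1493, w)) (Function('f')(w) = Mul(Add(w, -1493), Pow(Add(w, -399), -1)) = Mul(Add(-1493, w), Pow(Add(-399, w), -1)) = Mul(Pow(Add(-399, w), -1), Add(-1493, w)))
Add(Add(Function('f')(-66), -672381), 2007440) = Add(Add(Mul(Pow(Add(-399, -66), -1), Add(-1493, -66)), -672381), 2007440) = Add(Add(Mul(Pow(-465, -1), -1559), -672381), 2007440) = Add(Add(Mul(Rational(-1, 465), -1559), -672381), 2007440) = Add(Add(Rational(1559, 465), -672381), 2007440) = Add(Rational(-312655606, 465), 2007440) = Rational(620803994, 465)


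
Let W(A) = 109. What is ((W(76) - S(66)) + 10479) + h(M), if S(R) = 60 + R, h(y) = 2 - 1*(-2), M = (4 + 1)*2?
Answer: 10466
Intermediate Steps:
M = 10 (M = 5*2 = 10)
h(y) = 4 (h(y) = 2 + 2 = 4)
((W(76) - S(66)) + 10479) + h(M) = ((109 - (60 + 66)) + 10479) + 4 = ((109 - 1*126) + 10479) + 4 = ((109 - 126) + 10479) + 4 = (-17 + 10479) + 4 = 10462 + 4 = 10466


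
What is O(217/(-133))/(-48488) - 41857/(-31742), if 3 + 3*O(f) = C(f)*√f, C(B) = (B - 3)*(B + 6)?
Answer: 1014796979/769553048 + 83*I*√589/11337927 ≈ 1.3187 + 0.00017767*I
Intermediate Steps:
C(B) = (-3 + B)*(6 + B)
O(f) = -1 + √f*(-18 + f² + 3*f)/3 (O(f) = -1 + ((-18 + f² + 3*f)*√f)/3 = -1 + (√f*(-18 + f² + 3*f))/3 = -1 + √f*(-18 + f² + 3*f)/3)
O(217/(-133))/(-48488) - 41857/(-31742) = (-1 + √(217/(-133))*(-6 + 217/(-133) + (217/(-133))²/3))/(-48488) - 41857/(-31742) = (-1 + √(217*(-1/133))*(-6 + 217*(-1/133) + (217*(-1/133))²/3))*(-1/48488) - 41857*(-1/31742) = (-1 + √(-31/19)*(-6 - 31/19 + (-31/19)²/3))*(-1/48488) + 41857/31742 = (-1 + (I*√589/19)*(-6 - 31/19 + (⅓)*(961/361)))*(-1/48488) + 41857/31742 = (-1 + (I*√589/19)*(-6 - 31/19 + 961/1083))*(-1/48488) + 41857/31742 = (-1 + (I*√589/19)*(-7304/1083))*(-1/48488) + 41857/31742 = (-1 - 7304*I*√589/20577)*(-1/48488) + 41857/31742 = (1/48488 + 83*I*√589/11337927) + 41857/31742 = 1014796979/769553048 + 83*I*√589/11337927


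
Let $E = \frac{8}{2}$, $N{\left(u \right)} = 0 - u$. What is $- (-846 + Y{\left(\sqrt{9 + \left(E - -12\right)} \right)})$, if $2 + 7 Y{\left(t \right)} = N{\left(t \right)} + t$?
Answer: $\frac{5924}{7} \approx 846.29$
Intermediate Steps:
$N{\left(u \right)} = - u$
$E = 4$ ($E = 8 \cdot \frac{1}{2} = 4$)
$Y{\left(t \right)} = - \frac{2}{7}$ ($Y{\left(t \right)} = - \frac{2}{7} + \frac{- t + t}{7} = - \frac{2}{7} + \frac{1}{7} \cdot 0 = - \frac{2}{7} + 0 = - \frac{2}{7}$)
$- (-846 + Y{\left(\sqrt{9 + \left(E - -12\right)} \right)}) = - (-846 - \frac{2}{7}) = \left(-1\right) \left(- \frac{5924}{7}\right) = \frac{5924}{7}$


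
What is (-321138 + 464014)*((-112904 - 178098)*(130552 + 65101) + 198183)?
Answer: -8134675938789748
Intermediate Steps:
(-321138 + 464014)*((-112904 - 178098)*(130552 + 65101) + 198183) = 142876*(-291002*195653 + 198183) = 142876*(-56935414306 + 198183) = 142876*(-56935216123) = -8134675938789748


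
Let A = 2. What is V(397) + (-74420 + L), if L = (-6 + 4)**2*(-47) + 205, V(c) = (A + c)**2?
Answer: 84798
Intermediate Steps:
V(c) = (2 + c)**2
L = 17 (L = (-2)**2*(-47) + 205 = 4*(-47) + 205 = -188 + 205 = 17)
V(397) + (-74420 + L) = (2 + 397)**2 + (-74420 + 17) = 399**2 - 74403 = 159201 - 74403 = 84798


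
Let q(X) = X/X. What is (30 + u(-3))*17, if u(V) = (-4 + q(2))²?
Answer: 663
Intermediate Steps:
q(X) = 1
u(V) = 9 (u(V) = (-4 + 1)² = (-3)² = 9)
(30 + u(-3))*17 = (30 + 9)*17 = 39*17 = 663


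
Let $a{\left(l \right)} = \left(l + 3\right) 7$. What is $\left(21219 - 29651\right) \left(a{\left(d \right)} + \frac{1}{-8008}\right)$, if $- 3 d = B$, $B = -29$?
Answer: $- \frac{2245151750}{3003} \approx -7.4764 \cdot 10^{5}$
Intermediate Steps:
$d = \frac{29}{3}$ ($d = \left(- \frac{1}{3}\right) \left(-29\right) = \frac{29}{3} \approx 9.6667$)
$a{\left(l \right)} = 21 + 7 l$ ($a{\left(l \right)} = \left(3 + l\right) 7 = 21 + 7 l$)
$\left(21219 - 29651\right) \left(a{\left(d \right)} + \frac{1}{-8008}\right) = \left(21219 - 29651\right) \left(\left(21 + 7 \cdot \frac{29}{3}\right) + \frac{1}{-8008}\right) = - 8432 \left(\left(21 + \frac{203}{3}\right) - \frac{1}{8008}\right) = - 8432 \left(\frac{266}{3} - \frac{1}{8008}\right) = \left(-8432\right) \frac{2130125}{24024} = - \frac{2245151750}{3003}$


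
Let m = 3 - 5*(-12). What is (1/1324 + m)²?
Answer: 6957728569/1752976 ≈ 3969.1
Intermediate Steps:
m = 63 (m = 3 + 60 = 63)
(1/1324 + m)² = (1/1324 + 63)² = (83413/1324)² = 6957728569/1752976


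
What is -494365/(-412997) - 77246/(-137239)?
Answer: 99748524497/56679295283 ≈ 1.7599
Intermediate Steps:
-494365/(-412997) - 77246/(-137239) = -494365*(-1/412997) - 77246*(-1/137239) = 494365/412997 + 77246/137239 = 99748524497/56679295283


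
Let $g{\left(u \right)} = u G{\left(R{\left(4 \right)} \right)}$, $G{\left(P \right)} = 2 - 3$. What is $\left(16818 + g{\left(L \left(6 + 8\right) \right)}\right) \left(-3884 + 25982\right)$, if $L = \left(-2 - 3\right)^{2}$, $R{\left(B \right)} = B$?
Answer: $363909864$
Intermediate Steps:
$L = 25$ ($L = \left(-5\right)^{2} = 25$)
$G{\left(P \right)} = -1$
$g{\left(u \right)} = - u$ ($g{\left(u \right)} = u \left(-1\right) = - u$)
$\left(16818 + g{\left(L \left(6 + 8\right) \right)}\right) \left(-3884 + 25982\right) = \left(16818 - 25 \left(6 + 8\right)\right) \left(-3884 + 25982\right) = \left(16818 - 25 \cdot 14\right) 22098 = \left(16818 - 350\right) 22098 = 16468 \cdot 22098 = 363909864$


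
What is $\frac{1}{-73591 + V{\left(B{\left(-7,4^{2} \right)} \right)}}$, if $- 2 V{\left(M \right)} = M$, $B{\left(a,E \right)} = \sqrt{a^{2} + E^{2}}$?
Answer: $- \frac{294364}{21662540819} + \frac{2 \sqrt{305}}{21662540819} \approx -1.3587 \cdot 10^{-5}$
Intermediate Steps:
$B{\left(a,E \right)} = \sqrt{E^{2} + a^{2}}$
$V{\left(M \right)} = - \frac{M}{2}$
$\frac{1}{-73591 + V{\left(B{\left(-7,4^{2} \right)} \right)}} = \frac{1}{-73591 - \frac{\sqrt{\left(4^{2}\right)^{2} + \left(-7\right)^{2}}}{2}} = \frac{1}{-73591 - \frac{\sqrt{16^{2} + 49}}{2}} = \frac{1}{-73591 - \frac{\sqrt{256 + 49}}{2}} = \frac{1}{-73591 - \frac{\sqrt{305}}{2}}$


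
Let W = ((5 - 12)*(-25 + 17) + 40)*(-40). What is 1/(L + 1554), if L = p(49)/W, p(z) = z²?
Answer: 3840/5964959 ≈ 0.00064376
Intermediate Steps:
W = -3840 (W = (-7*(-8) + 40)*(-40) = (56 + 40)*(-40) = 96*(-40) = -3840)
L = -2401/3840 (L = 49²/(-3840) = 2401*(-1/3840) = -2401/3840 ≈ -0.62526)
1/(L + 1554) = 1/(-2401/3840 + 1554) = 1/(5964959/3840) = 3840/5964959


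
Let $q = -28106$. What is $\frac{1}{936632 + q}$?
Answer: $\frac{1}{908526} \approx 1.1007 \cdot 10^{-6}$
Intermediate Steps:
$\frac{1}{936632 + q} = \frac{1}{936632 - 28106} = \frac{1}{908526}$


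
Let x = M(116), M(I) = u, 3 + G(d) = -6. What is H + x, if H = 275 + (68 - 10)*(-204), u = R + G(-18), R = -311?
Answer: -11877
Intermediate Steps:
G(d) = -9 (G(d) = -3 - 6 = -9)
u = -320 (u = -311 - 9 = -320)
M(I) = -320
H = -11557 (H = 275 + 58*(-204) = 275 - 11832 = -11557)
x = -320
H + x = -11557 - 320 = -11877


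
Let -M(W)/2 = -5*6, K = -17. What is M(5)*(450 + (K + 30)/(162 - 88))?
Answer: 999390/37 ≈ 27011.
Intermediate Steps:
M(W) = 60 (M(W) = -(-10)*6 = -2*(-30) = 60)
M(5)*(450 + (K + 30)/(162 - 88)) = 60*(450 + (-17 + 30)/(162 - 88)) = 60*(450 + 13/74) = 60*(33313/74) = 999390/37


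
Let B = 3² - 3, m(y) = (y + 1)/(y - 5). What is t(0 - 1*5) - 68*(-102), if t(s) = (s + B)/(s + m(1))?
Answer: 76294/11 ≈ 6935.8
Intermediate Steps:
m(y) = (1 + y)/(-5 + y)
B = 6 (B = 9 - 3 = 6)
t(s) = (6 + s)/(-½ + s) (t(s) = (s + 6)/(s + (1 + 1)/(-5 + 1)) = (6 + s)/(s + 2/(-4)) = (6 + s)/(s - ¼*2) = (6 + s)/(s - ½) = (6 + s)/(-½ + s))
t(0 - 1*5) - 68*(-102) = 2*(6 + (0 - 1*5))/(-1 + 2*(0 - 1*5)) - 68*(-102) = 2*(6 + (0 - 5))/(-1 + 2*(0 - 5)) + 6936 = 2*(6 - 5)/(-1 + 2*(-5)) + 6936 = 2*1/(-1 - 10) + 6936 = 2*1/(-11) + 6936 = 2*(-1/11)*1 + 6936 = -2/11 + 6936 = 76294/11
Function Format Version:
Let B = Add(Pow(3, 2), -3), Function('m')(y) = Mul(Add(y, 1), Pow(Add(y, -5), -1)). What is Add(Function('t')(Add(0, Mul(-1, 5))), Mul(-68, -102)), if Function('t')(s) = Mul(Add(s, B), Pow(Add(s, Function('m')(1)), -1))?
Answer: Rational(76294, 11) ≈ 6935.8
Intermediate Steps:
Function('m')(y) = Mul(Pow(Add(-5, y), -1), Add(1, y)) (Function('m')(y) = Mul(Add(1, y), Pow(Add(-5, y), -1)) = Mul(Pow(Add(-5, y), -1), Add(1, y)))
B = 6 (B = Add(9, -3) = 6)
Function('t')(s) = Mul(Pow(Add(Rational(-1, 2), s), -1), Add(6, s)) (Function('t')(s) = Mul(Add(s, 6), Pow(Add(s, Mul(Pow(Add(-5, 1), -1), Add(1, 1))), -1)) = Mul(Add(6, s), Pow(Add(s, Mul(Pow(-4, -1), 2)), -1)) = Mul(Add(6, s), Pow(Add(s, Mul(Rational(-1, 4), 2)), -1)) = Mul(Add(6, s), Pow(Add(s, Rational(-1, 2)), -1)) = Mul(Add(6, s), Pow(Add(Rational(-1, 2), s), -1)) = Mul(Pow(Add(Rational(-1, 2), s), -1), Add(6, s)))
Add(Function('t')(Add(0, Mul(-1, 5))), Mul(-68, -102)) = Add(Mul(2, Pow(Add(-1, Mul(2, Add(0, Mul(-1, 5)))), -1), Add(6, Add(0, Mul(-1, 5)))), Mul(-68, -102)) = Add(Mul(2, Pow(Add(-1, Mul(2, Add(0, -5))), -1), Add(6, Add(0, -5))), 6936) = Add(Mul(2, Pow(Add(-1, Mul(2, -5)), -1), Add(6, -5)), 6936) = Add(Mul(2, Pow(Add(-1, -10), -1), 1), 6936) = Add(Mul(2, Pow(-11, -1), 1), 6936) = Add(Mul(2, Rational(-1, 11), 1), 6936) = Add(Rational(-2, 11), 6936) = Rational(76294, 11)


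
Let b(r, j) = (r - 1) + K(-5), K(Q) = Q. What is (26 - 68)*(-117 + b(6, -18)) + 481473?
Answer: 486387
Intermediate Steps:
b(r, j) = -6 + r (b(r, j) = (r - 1) - 5 = (-1 + r) - 5 = -6 + r)
(26 - 68)*(-117 + b(6, -18)) + 481473 = (26 - 68)*(-117 + (-6 + 6)) + 481473 = -42*(-117 + 0) + 481473 = -42*(-117) + 481473 = 4914 + 481473 = 486387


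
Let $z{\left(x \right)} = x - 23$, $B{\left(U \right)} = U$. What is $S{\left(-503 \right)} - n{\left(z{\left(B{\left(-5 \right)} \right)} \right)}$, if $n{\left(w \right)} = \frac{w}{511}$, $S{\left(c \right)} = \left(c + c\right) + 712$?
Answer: $- \frac{21458}{73} \approx -293.95$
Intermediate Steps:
$z{\left(x \right)} = -23 + x$ ($z{\left(x \right)} = x - 23 = -23 + x$)
$S{\left(c \right)} = 712 + 2 c$ ($S{\left(c \right)} = 2 c + 712 = 712 + 2 c$)
$n{\left(w \right)} = \frac{w}{511}$ ($n{\left(w \right)} = w \frac{1}{511} = \frac{w}{511}$)
$S{\left(-503 \right)} - n{\left(z{\left(B{\left(-5 \right)} \right)} \right)} = \left(712 + 2 \left(-503\right)\right) - \frac{-23 - 5}{511} = \left(712 - 1006\right) - \frac{1}{511} \left(-28\right) = -294 - - \frac{4}{73} = -294 + \frac{4}{73} = - \frac{21458}{73}$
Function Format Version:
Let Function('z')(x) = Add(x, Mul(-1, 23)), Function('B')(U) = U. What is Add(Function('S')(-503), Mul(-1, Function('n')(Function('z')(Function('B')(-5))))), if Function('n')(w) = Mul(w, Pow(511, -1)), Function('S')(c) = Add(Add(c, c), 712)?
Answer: Rational(-21458, 73) ≈ -293.95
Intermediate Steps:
Function('z')(x) = Add(-23, x) (Function('z')(x) = Add(x, -23) = Add(-23, x))
Function('S')(c) = Add(712, Mul(2, c)) (Function('S')(c) = Add(Mul(2, c), 712) = Add(712, Mul(2, c)))
Function('n')(w) = Mul(Rational(1, 511), w) (Function('n')(w) = Mul(w, Rational(1, 511)) = Mul(Rational(1, 511), w))
Add(Function('S')(-503), Mul(-1, Function('n')(Function('z')(Function('B')(-5))))) = Add(Add(712, Mul(2, -503)), Mul(-1, Mul(Rational(1, 511), Add(-23, -5)))) = Add(Add(712, -1006), Mul(-1, Mul(Rational(1, 511), -28))) = Add(-294, Mul(-1, Rational(-4, 73))) = Add(-294, Rational(4, 73)) = Rational(-21458, 73)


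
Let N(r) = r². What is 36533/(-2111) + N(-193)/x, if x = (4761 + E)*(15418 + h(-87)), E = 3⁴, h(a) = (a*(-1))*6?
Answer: -2819592376201/162930104280 ≈ -17.306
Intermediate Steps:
h(a) = -6*a (h(a) = -a*6 = -6*a)
E = 81
x = 77181480 (x = (4761 + 81)*(15418 - 6*(-87)) = 4842*(15418 + 522) = 4842*15940 = 77181480)
36533/(-2111) + N(-193)/x = 36533/(-2111) + (-193)²/77181480 = 36533*(-1/2111) + 37249*(1/77181480) = -36533/2111 + 37249/77181480 = -2819592376201/162930104280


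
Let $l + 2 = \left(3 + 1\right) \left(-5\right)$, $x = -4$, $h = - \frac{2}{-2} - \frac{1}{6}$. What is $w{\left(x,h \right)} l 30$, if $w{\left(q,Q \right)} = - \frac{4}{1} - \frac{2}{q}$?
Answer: $2310$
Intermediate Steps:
$h = \frac{5}{6}$ ($h = \left(-2\right) \left(- \frac{1}{2}\right) - \frac{1}{6} = 1 - \frac{1}{6} = \frac{5}{6} \approx 0.83333$)
$w{\left(q,Q \right)} = -4 - \frac{2}{q}$ ($w{\left(q,Q \right)} = \left(-4\right) 1 - \frac{2}{q} = -4 - \frac{2}{q}$)
$l = -22$ ($l = -2 + \left(3 + 1\right) \left(-5\right) = -2 + 4 \left(-5\right) = -2 - 20 = -22$)
$w{\left(x,h \right)} l 30 = \left(-4 - \frac{2}{-4}\right) \left(-22\right) 30 = \left(-4 - - \frac{1}{2}\right) \left(-22\right) 30 = \left(-4 + \frac{1}{2}\right) \left(-22\right) 30 = \left(- \frac{7}{2}\right) \left(-22\right) 30 = 77 \cdot 30 = 2310$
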